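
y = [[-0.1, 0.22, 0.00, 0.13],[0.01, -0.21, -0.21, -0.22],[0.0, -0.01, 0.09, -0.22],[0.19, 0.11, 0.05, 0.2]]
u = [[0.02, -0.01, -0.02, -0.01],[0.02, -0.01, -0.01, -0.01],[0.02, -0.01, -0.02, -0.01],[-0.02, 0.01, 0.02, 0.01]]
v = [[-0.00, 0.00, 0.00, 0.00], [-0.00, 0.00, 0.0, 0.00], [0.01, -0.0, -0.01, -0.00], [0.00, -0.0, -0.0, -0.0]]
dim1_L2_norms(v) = [0.0, 0.0, 0.01, 0.0]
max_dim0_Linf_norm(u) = 0.02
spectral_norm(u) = 0.06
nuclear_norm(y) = 1.04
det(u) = 0.00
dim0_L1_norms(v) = [0.01, 0.0, 0.01, 0.0]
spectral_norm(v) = 0.01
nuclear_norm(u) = 0.07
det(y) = -0.00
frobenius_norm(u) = 0.06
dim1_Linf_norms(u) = [0.02, 0.02, 0.02, 0.02]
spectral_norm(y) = 0.50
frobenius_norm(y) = 0.60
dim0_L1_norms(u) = [0.08, 0.04, 0.07, 0.04]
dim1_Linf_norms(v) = [0.0, 0.0, 0.01, 0.0]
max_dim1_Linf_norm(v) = 0.01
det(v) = 0.00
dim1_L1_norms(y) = [0.45, 0.65, 0.32, 0.55]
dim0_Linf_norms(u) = [0.02, 0.01, 0.02, 0.01]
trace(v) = -0.01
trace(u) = 0.00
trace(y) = -0.02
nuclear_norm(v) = 0.01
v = y @ u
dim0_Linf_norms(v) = [0.01, 0.0, 0.01, 0.0]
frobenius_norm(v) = 0.01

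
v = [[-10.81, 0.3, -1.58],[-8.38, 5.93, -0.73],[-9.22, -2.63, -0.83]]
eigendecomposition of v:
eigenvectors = [[0.69, -0.06, -0.14], [0.34, -0.9, -0.08], [0.64, 0.44, 0.99]]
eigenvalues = [-12.13, 5.74, 0.68]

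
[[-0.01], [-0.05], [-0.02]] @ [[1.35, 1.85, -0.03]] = [[-0.01, -0.02, 0.0], [-0.07, -0.09, 0.0], [-0.03, -0.04, 0.00]]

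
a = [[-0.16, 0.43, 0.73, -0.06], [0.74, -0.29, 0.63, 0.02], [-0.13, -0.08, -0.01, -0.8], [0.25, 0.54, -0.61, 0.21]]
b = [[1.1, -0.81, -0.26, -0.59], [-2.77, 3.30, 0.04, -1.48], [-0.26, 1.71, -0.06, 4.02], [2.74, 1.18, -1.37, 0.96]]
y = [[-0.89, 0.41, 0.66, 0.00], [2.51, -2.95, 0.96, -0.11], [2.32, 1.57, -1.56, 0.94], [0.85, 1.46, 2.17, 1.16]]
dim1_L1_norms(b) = [2.76, 7.59, 6.05, 6.25]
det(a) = 0.48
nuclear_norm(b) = 12.37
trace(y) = -4.24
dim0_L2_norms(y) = [3.63, 3.67, 2.92, 1.5]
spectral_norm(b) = 4.95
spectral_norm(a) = 1.20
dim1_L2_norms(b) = [1.51, 4.56, 4.38, 3.42]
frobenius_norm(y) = 6.12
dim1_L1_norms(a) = [1.38, 1.68, 1.02, 1.61]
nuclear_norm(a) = 3.46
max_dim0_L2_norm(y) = 3.67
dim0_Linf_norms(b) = [2.77, 3.3, 1.37, 4.02]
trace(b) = 5.30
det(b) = -0.11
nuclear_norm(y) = 10.50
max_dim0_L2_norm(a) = 1.14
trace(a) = -0.25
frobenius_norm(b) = 7.34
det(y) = 0.10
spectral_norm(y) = 4.06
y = b @ a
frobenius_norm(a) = 1.79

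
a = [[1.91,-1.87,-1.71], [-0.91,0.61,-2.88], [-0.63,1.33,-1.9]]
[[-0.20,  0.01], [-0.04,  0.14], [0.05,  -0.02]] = a@[[0.00, -0.15],  [0.08, -0.13],  [0.03, -0.03]]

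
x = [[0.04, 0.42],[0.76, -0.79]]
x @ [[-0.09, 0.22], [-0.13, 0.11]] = [[-0.06,0.06], [0.03,0.08]]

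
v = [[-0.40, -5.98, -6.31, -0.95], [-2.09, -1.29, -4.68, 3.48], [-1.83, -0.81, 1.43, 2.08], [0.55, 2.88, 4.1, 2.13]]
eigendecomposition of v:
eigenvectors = [[0.68+0.00j, 0.69+0.00j, 0.52-0.27j, 0.52+0.27j], [0.60+0.00j, (-0.13+0j), -0.65+0.00j, (-0.65-0j)], [0.27+0.00j, -0.49+0.00j, (0.38+0.08j), 0.38-0.08j], [-0.33+0.00j, -0.52+0.00j, 0.25-0.14j, (0.25+0.14j)]]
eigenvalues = [(-7.65+0j), (5.98+0j), (1.77+0.44j), (1.77-0.44j)]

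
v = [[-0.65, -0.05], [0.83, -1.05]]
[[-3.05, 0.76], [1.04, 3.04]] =v @ [[4.49, -0.89], [2.56, -3.60]]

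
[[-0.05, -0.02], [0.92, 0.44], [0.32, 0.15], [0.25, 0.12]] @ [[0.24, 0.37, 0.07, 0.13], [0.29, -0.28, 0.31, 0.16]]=[[-0.02, -0.01, -0.01, -0.01], [0.35, 0.22, 0.2, 0.19], [0.12, 0.08, 0.07, 0.07], [0.09, 0.06, 0.05, 0.05]]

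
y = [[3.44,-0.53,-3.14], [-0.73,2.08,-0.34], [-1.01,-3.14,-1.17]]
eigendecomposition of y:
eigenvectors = [[-0.49+0.00j, -0.85+0.00j, (-0.85-0j)], [-0.15+0.00j, 0.45-0.21j, (0.45+0.21j)], [-0.86+0.00j, (-0.11+0.16j), (-0.11-0.16j)]]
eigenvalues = [(-2.28+0j), (3.32+0.46j), (3.32-0.46j)]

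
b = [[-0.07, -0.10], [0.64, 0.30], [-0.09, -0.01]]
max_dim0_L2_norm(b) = 0.65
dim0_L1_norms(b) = [0.8, 0.41]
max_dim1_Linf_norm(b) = 0.64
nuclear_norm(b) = 0.79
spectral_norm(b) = 0.72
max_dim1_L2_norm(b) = 0.71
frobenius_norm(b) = 0.72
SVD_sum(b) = [[-0.1, -0.05], [0.64, 0.3], [-0.08, -0.04]] + [[0.03,-0.05], [0.00,-0.0], [-0.01,0.03]]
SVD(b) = [[-0.15, -0.89], [0.98, -0.08], [-0.12, 0.44]] @ diag([0.7198471026985096, 0.06723205140824866]) @ [[0.90, 0.43], [-0.43, 0.90]]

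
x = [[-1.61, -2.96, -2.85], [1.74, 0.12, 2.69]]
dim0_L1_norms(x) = [3.35, 3.08, 5.54]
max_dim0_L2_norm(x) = 3.92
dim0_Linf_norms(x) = [1.74, 2.96, 2.85]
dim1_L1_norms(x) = [7.42, 4.55]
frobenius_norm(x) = 5.45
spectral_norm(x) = 5.16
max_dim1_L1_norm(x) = 7.42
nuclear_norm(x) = 6.93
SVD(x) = [[-0.83,0.55], [0.55,0.83]] @ diag([5.161090867903771, 1.7656276655173662]) @ [[0.45, 0.49, 0.75], [0.32, -0.87, 0.38]]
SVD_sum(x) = [[-1.92, -2.11, -3.22], [1.27, 1.4, 2.13]] + [[0.31, -0.85, 0.37],[0.47, -1.28, 0.56]]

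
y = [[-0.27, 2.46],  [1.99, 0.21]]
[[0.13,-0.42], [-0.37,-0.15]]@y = [[-0.87, 0.23], [-0.20, -0.94]]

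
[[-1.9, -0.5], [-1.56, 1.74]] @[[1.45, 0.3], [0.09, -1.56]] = [[-2.8, 0.21], [-2.11, -3.18]]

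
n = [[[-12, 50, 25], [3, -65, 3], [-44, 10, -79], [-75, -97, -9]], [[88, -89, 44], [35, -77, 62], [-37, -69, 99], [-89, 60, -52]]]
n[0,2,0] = -44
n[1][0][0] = 88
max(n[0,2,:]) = 10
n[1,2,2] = 99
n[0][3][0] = -75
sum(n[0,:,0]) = -128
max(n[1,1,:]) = 62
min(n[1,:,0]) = -89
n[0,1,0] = 3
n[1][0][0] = 88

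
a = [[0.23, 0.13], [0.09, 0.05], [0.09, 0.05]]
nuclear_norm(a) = 0.30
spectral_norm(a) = 0.30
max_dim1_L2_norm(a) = 0.26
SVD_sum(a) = [[0.23, 0.13],[0.09, 0.05],[0.09, 0.05]] + [[-0.0, 0.00], [0.0, -0.00], [0.0, -0.0]]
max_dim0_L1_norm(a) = 0.41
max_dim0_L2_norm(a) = 0.26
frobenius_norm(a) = 0.30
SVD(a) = [[-0.88, 0.48], [-0.34, -0.62], [-0.34, -0.62]] @ diag([0.30166060543370227, 0.000937618990945029]) @ [[-0.87, -0.49], [-0.49, 0.87]]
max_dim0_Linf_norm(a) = 0.23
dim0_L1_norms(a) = [0.41, 0.23]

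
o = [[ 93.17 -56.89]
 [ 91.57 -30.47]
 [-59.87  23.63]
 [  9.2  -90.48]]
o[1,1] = -30.47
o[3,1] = -90.48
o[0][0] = 93.17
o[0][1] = -56.89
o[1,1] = -30.47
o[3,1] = -90.48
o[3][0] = 9.2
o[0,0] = 93.17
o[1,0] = 91.57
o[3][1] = -90.48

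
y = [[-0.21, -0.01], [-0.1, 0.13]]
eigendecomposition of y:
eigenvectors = [[-0.96, 0.03], [-0.28, -1.0]]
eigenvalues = [-0.21, 0.13]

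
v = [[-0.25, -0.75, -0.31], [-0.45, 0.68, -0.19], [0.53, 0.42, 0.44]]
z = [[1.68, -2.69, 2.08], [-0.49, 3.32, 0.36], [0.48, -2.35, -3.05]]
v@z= [[-0.20, -1.09, 0.16], [-1.18, 3.91, -0.11], [0.9, -1.07, -0.09]]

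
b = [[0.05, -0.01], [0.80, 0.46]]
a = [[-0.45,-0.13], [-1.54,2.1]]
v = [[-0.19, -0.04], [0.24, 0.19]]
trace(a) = 1.65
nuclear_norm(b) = 0.96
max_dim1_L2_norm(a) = 2.6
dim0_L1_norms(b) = [0.85, 0.47]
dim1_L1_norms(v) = [0.23, 0.43]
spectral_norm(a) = 2.61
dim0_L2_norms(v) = [0.31, 0.19]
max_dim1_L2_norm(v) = 0.31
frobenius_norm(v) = 0.36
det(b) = 0.03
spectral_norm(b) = 0.92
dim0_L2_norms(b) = [0.8, 0.46]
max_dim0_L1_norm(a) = 2.23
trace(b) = 0.51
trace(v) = 0.00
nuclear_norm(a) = 3.05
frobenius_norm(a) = 2.65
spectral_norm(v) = 0.35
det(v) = -0.03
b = a @ v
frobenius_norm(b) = 0.92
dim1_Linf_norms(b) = [0.05, 0.8]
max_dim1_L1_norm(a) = 3.64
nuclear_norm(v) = 0.43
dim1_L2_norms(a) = [0.47, 2.6]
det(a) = -1.15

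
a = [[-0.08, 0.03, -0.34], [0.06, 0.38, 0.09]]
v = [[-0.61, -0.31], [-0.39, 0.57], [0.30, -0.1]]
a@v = [[-0.06, 0.08], [-0.16, 0.19]]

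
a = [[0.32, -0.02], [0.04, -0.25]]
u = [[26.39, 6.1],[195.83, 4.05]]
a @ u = [[4.53,1.87], [-47.90,-0.77]]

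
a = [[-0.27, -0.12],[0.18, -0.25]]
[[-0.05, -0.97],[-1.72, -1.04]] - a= [[0.22,-0.85],[-1.90,-0.79]]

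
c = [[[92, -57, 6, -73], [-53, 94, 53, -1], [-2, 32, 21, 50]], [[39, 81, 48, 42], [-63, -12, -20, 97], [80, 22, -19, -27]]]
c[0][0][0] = 92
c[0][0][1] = -57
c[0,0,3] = -73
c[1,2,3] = -27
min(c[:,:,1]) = -57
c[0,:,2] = [6, 53, 21]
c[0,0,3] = -73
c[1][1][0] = -63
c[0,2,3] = 50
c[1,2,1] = 22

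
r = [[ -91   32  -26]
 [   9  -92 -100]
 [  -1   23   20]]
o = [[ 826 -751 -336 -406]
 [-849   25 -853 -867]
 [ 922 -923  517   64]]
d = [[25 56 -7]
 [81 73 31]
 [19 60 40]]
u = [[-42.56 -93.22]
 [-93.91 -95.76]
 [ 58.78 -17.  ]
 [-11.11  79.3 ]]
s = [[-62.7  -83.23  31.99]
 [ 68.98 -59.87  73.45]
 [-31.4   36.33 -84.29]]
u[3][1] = 79.3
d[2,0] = 19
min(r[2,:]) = -1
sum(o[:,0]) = 899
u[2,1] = -17.0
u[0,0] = -42.56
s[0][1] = -83.23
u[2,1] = -17.0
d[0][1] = 56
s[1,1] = -59.87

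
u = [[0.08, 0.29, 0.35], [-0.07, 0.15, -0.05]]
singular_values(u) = [0.46, 0.17]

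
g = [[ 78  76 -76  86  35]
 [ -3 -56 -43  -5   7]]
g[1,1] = -56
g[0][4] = 35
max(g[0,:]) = 86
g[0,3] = 86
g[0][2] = -76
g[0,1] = 76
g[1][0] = -3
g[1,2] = -43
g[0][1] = 76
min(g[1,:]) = -56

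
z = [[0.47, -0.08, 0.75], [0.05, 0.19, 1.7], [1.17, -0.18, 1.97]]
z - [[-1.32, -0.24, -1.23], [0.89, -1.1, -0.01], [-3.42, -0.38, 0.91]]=[[1.79, 0.16, 1.98], [-0.84, 1.29, 1.71], [4.59, 0.2, 1.06]]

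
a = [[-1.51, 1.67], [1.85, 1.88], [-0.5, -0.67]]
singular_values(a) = [2.78, 2.24]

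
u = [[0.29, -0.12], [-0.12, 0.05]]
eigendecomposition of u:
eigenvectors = [[0.92, 0.38], [-0.38, 0.92]]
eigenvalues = [0.34, 0.0]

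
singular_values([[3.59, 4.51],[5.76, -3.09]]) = [6.8, 5.45]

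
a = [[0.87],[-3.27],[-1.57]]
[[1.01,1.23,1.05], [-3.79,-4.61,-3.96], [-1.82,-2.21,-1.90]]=a@ [[1.16,1.41,1.21]]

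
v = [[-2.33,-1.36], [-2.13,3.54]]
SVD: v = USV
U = [[0.02, 1.0], [1.00, -0.02]]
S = [4.13, 2.7]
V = [[-0.52, 0.85], [-0.85, -0.52]]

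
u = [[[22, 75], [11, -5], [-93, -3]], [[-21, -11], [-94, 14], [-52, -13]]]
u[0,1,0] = 11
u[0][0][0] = 22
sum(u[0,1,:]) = 6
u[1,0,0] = -21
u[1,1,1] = 14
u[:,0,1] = [75, -11]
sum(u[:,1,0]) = -83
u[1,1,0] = -94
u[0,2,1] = -3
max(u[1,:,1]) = 14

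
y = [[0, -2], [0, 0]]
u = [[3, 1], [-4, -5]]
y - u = [[-3, -3], [4, 5]]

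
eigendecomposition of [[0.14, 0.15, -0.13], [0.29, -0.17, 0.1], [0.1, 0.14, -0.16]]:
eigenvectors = [[-0.65, 0.02, 0.37], [-0.63, 0.64, -0.83], [-0.43, 0.77, 0.42]]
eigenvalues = [0.2, -0.04, -0.35]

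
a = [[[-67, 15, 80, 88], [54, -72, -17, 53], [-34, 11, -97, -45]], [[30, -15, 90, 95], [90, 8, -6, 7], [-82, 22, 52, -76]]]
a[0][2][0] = -34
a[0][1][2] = -17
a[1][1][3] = 7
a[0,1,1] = -72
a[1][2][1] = 22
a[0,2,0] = -34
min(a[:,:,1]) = -72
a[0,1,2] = -17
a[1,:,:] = [[30, -15, 90, 95], [90, 8, -6, 7], [-82, 22, 52, -76]]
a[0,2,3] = -45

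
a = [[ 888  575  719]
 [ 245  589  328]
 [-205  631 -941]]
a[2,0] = -205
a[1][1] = 589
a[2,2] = -941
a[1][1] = 589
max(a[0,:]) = 888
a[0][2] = 719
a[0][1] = 575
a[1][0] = 245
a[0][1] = 575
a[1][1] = 589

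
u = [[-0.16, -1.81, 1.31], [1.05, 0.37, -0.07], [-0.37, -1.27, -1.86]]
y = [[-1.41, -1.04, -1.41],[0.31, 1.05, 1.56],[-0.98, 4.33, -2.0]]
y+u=[[-1.57, -2.85, -0.1],[1.36, 1.42, 1.49],[-1.35, 3.06, -3.86]]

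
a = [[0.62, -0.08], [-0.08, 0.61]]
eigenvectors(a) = [[0.73, 0.68], [-0.68, 0.73]]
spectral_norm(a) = 0.70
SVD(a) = [[-0.73, 0.68], [0.68, 0.73]] @ diag([0.695156097709407, 0.534843902290593]) @ [[-0.73, 0.68], [0.68, 0.73]]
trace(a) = 1.23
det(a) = 0.37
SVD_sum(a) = [[0.37, -0.35], [-0.35, 0.33]] + [[0.25, 0.27], [0.27, 0.28]]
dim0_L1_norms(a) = [0.7, 0.69]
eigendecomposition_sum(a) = [[0.37, -0.35], [-0.35, 0.33]] + [[0.25,  0.27], [0.27,  0.28]]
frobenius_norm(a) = 0.88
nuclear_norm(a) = 1.23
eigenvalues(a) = [0.7, 0.53]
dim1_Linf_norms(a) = [0.62, 0.61]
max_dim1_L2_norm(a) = 0.63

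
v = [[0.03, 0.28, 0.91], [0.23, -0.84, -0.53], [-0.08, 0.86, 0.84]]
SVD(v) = [[0.48, 0.81, -0.33], [-0.55, 0.57, 0.61], [0.68, -0.11, 0.72]] @ diag([1.7681568515079, 0.5160243816786209, 0.07576401506565451]) @ [[-0.09, 0.67, 0.74], [0.32, -0.68, 0.66], [0.94, 0.30, -0.15]]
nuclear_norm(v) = 2.36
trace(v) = 0.03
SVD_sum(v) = [[-0.08, 0.57, 0.63], [0.09, -0.65, -0.72], [-0.11, 0.8, 0.89]] + [[0.13,  -0.28,  0.28], [0.09,  -0.2,  0.2], [-0.02,  0.04,  -0.04]] + [[-0.02, -0.01, 0.00], [0.04, 0.01, -0.01], [0.05, 0.02, -0.01]]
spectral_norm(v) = 1.77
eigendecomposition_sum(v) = [[-0.03+0.23j, -0.12-0.49j, (0.03-0.41j)], [0.12+0.21j, (-0.4-0.32j), -0.23-0.35j], [-0.07-0.15j, 0.26+0.25j, 0.14+0.26j]] + [[-0.03-0.23j, -0.12+0.49j, (0.03+0.41j)], [0.12-0.21j, -0.40+0.32j, (-0.23+0.35j)], [-0.07+0.15j, 0.26-0.25j, (0.14-0.26j)]] + [[0.09+0.00j, (0.52-0j), (0.85-0j)], [-0.01-0.00j, -0.04+0.00j, (-0.07+0j)], [(0.06+0j), 0.35-0.00j, 0.57-0.00j]]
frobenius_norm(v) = 1.84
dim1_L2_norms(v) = [0.95, 1.02, 1.2]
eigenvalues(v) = [(-0.29+0.17j), (-0.29-0.17j), (0.61+0j)]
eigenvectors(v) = [[0.50+0.38j, 0.50-0.38j, (0.83+0j)], [0.64+0.00j, 0.64-0.00j, -0.07+0.00j], [(-0.44-0.04j), (-0.44+0.04j), 0.55+0.00j]]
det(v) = 0.07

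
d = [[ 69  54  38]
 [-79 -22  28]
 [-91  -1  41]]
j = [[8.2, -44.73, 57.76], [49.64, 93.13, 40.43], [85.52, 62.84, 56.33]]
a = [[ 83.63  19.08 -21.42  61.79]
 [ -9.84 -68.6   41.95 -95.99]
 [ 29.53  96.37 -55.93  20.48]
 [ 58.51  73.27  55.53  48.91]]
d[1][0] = -79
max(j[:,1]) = 93.13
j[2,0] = 85.52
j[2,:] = [85.52, 62.84, 56.33]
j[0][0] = 8.2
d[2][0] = -91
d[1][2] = 28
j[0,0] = 8.2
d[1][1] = -22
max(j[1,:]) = 93.13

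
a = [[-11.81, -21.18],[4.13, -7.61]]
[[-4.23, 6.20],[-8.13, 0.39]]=a @ [[-0.79, -0.22],[0.64, -0.17]]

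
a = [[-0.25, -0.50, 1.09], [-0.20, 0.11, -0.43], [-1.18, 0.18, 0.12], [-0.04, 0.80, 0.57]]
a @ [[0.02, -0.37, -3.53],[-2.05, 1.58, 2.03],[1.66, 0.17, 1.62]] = [[2.83, -0.51, 1.63], [-0.94, 0.17, 0.23], [-0.19, 0.74, 4.73], [-0.69, 1.38, 2.69]]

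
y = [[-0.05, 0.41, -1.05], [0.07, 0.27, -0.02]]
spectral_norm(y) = 1.13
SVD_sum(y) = [[-0.04, 0.43, -1.04], [-0.0, 0.05, -0.11]] + [[-0.01, -0.02, -0.01], [0.07, 0.22, 0.09]]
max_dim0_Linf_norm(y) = 1.05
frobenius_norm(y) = 1.16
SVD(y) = [[-0.99, -0.11], [-0.11, 0.99]] @ diag([1.1343278650482926, 0.25416588003700075]) @ [[0.04,-0.38,0.92],[0.29,0.89,0.36]]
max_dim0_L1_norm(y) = 1.07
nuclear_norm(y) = 1.39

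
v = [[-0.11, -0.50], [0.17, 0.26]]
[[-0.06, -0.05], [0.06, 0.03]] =v@[[0.29, 0.06], [0.06, 0.08]]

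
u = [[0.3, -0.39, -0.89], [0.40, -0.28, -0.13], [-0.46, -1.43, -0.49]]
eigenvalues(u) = [(0.85+0j), (-0.66+0.4j), (-0.66-0.4j)]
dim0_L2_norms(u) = [0.68, 1.51, 1.02]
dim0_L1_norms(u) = [1.16, 2.1, 1.51]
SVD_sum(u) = [[-0.10, -0.63, -0.36], [-0.03, -0.22, -0.12], [-0.2, -1.33, -0.75]] + [[0.49, 0.18, -0.46], [0.21, 0.08, -0.19], [-0.27, -0.10, 0.25]] + [[-0.09, 0.06, -0.08], [0.23, -0.14, 0.19], [0.01, -0.0, 0.01]]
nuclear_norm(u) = 2.91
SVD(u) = [[0.43, -0.82, 0.38],  [0.15, -0.35, -0.93],  [0.89, 0.45, -0.03]] @ diag([1.717671146620591, 0.8439507907588333, 0.35135864134050004]) @ [[-0.13, -0.86, -0.49], [-0.70, -0.27, 0.66], [-0.7, 0.43, -0.57]]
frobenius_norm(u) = 1.95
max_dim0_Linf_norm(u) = 1.43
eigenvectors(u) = [[0.73+0.00j, (0.59+0.14j), 0.59-0.14j],[(0.33+0j), (-0.1-0.25j), -0.10+0.25j],[(-0.6+0j), 0.75+0.00j, 0.75-0.00j]]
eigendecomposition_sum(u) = [[(0.46+0j), 0.26+0.00j, (-0.33+0j)],  [0.21+0.00j, (0.12+0j), -0.15+0.00j],  [(-0.38+0j), (-0.21+0j), (0.27-0j)]] + [[(-0.08+0.2j), (-0.33-0.77j), (-0.28-0.17j)], [(0.1-0.02j), (-0.2+0.32j), 0.01+0.15j], [-0.04+0.27j, (-0.61-0.82j), (-0.38-0.12j)]] + [[-0.08-0.20j, (-0.33+0.77j), -0.28+0.17j],[0.10+0.02j, (-0.2-0.32j), (0.01-0.15j)],[-0.04-0.27j, -0.61+0.82j, (-0.38+0.12j)]]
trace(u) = -0.47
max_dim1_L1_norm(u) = 2.38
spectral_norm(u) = 1.72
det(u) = 0.51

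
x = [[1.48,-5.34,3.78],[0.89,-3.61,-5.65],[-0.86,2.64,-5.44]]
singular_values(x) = [9.12, 6.7, 0.06]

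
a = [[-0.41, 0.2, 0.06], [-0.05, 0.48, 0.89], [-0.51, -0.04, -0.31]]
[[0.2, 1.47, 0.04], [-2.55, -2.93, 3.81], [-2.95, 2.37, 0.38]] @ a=[[-0.18, 0.74, 1.31], [-0.75, -2.07, -3.94], [0.90, 0.53, 1.81]]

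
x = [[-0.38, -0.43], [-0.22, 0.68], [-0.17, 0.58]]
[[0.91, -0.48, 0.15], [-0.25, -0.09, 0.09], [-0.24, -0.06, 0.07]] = x @ [[-1.45, 1.04, -0.4], [-0.84, 0.2, 0.01]]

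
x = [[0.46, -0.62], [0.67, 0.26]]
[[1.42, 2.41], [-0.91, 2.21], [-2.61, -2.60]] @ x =[[2.27,-0.25], [1.06,1.14], [-2.94,0.94]]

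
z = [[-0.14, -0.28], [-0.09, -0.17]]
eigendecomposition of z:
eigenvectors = [[0.89, 0.85], [-0.46, 0.53]]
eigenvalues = [0.0, -0.31]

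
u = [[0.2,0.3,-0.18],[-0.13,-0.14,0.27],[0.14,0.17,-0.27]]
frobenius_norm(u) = 0.63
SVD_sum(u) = [[0.17, 0.23, -0.26], [-0.14, -0.19, 0.22], [0.15, 0.20, -0.23]] + [[0.03, 0.07, 0.08], [0.02, 0.05, 0.05], [-0.01, -0.03, -0.04]] + [[0.00, -0.0, 0.00], [-0.0, 0.0, -0.0], [-0.0, 0.00, -0.00]]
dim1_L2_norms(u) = [0.4, 0.33, 0.35]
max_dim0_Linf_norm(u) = 0.3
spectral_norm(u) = 0.61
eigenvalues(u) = [-0.3, 0.07, 0.02]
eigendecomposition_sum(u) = [[0.1, 0.10, -0.28], [-0.11, -0.10, 0.28], [0.11, 0.11, -0.30]] + [[0.09,0.25,0.15],  [-0.02,-0.06,-0.04],  [0.03,0.07,0.04]] + [[0.0, -0.05, -0.05], [-0.00, 0.02, 0.02], [0.00, -0.01, -0.01]]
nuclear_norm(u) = 0.76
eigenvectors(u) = [[0.56, -0.94, -0.88], [-0.57, 0.23, 0.44], [0.61, -0.27, -0.17]]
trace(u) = -0.21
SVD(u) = [[-0.64, -0.77, -0.1], [0.53, -0.52, 0.67], [-0.56, 0.37, 0.74]] @ diag([0.610391447962432, 0.14354580769713032, 0.004108691629244616]) @ [[-0.45, -0.59, 0.67], [-0.23, -0.65, -0.73], [-0.86, 0.48, -0.16]]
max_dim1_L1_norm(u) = 0.68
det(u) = -0.00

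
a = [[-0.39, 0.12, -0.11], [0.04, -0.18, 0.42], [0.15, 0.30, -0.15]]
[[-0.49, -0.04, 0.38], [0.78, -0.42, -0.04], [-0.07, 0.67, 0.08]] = a @ [[0.81, 0.71, -0.82], [0.3, 1.7, 0.86], [1.90, -0.34, 0.36]]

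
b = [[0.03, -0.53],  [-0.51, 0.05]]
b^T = [[0.03,-0.51],[-0.53,0.05]]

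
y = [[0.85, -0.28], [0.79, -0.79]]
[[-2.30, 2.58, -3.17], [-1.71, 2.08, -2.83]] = y @ [[-2.98, 3.24, -3.8], [-0.82, 0.61, -0.22]]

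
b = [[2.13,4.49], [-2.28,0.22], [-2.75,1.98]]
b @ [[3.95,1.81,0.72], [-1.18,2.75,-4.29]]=[[3.12, 16.2, -17.73], [-9.27, -3.52, -2.59], [-13.2, 0.47, -10.47]]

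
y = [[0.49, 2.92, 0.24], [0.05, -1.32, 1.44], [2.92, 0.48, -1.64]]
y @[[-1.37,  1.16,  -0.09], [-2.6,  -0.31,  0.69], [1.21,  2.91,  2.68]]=[[-7.97, 0.36, 2.61], [5.11, 4.66, 2.94], [-7.23, -1.53, -4.33]]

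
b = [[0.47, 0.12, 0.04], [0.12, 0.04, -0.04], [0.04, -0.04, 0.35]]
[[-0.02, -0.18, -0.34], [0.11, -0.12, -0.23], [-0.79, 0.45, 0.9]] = b @ [[-0.51, -0.09, -0.14], [2.44, -1.53, -3.03], [-1.91, 1.12, 2.23]]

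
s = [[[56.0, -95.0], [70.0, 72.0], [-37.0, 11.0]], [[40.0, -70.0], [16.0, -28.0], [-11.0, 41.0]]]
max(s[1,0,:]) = 40.0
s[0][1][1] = 72.0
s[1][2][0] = -11.0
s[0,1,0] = 70.0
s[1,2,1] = 41.0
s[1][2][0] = -11.0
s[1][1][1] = -28.0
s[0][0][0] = 56.0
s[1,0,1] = -70.0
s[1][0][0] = 40.0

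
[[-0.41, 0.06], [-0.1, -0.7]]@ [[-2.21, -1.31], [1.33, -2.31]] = [[0.99, 0.40], [-0.71, 1.75]]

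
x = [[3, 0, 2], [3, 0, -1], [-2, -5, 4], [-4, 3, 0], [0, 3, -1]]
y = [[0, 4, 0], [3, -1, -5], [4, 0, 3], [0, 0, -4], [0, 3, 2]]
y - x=[[-3, 4, -2], [0, -1, -4], [6, 5, -1], [4, -3, -4], [0, 0, 3]]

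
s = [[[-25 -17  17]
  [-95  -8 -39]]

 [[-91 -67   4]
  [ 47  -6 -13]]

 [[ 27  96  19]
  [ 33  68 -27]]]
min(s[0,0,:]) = -25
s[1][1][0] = 47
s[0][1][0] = -95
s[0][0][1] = -17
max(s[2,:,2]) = 19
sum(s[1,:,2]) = -9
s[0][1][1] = -8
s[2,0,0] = 27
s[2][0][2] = 19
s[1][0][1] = -67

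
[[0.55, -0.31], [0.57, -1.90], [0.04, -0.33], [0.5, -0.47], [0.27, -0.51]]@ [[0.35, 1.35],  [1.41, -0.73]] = [[-0.24, 0.97], [-2.48, 2.16], [-0.45, 0.29], [-0.49, 1.02], [-0.62, 0.74]]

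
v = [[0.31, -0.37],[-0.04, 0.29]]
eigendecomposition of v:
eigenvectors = [[0.96, 0.94], [-0.29, 0.34]]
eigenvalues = [0.42, 0.18]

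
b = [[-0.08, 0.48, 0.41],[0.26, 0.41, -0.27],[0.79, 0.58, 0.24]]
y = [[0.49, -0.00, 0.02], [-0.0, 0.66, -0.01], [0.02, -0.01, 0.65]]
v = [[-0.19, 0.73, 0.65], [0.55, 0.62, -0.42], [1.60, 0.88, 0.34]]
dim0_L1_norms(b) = [1.13, 1.47, 0.92]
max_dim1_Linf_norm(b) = 0.79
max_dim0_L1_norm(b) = 1.47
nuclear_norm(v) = 3.53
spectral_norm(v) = 2.02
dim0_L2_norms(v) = [1.7, 1.3, 0.85]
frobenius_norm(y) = 1.05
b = v @ y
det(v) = -1.07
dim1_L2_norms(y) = [0.49, 0.66, 0.65]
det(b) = -0.22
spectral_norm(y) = 0.67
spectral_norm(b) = 1.14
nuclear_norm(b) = 2.05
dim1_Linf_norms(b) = [0.48, 0.41, 0.79]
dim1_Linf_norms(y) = [0.49, 0.66, 0.65]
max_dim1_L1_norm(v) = 2.82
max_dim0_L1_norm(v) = 2.34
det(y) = 0.21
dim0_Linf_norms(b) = [0.79, 0.58, 0.41]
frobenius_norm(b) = 1.32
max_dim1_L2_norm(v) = 1.86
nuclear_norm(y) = 1.80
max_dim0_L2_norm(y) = 0.66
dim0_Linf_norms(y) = [0.49, 0.66, 0.65]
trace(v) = 0.77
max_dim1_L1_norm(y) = 0.68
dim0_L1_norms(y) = [0.51, 0.67, 0.68]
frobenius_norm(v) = 2.30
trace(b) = 0.57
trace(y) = 1.80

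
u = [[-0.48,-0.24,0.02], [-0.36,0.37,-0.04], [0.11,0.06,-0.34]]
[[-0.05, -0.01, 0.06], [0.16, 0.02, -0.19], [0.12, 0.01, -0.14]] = u @ [[-0.07, -0.01, 0.08], [0.33, 0.04, -0.40], [-0.31, -0.04, 0.37]]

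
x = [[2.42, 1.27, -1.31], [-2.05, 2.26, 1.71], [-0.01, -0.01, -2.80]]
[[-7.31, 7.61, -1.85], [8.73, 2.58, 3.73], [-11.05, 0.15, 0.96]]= x@[[-0.91,1.68,-1.32], [0.05,2.72,0.71], [3.95,-0.07,-0.34]]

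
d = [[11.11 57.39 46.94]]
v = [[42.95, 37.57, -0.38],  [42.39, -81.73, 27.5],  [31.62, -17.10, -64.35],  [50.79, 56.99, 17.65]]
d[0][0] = 11.11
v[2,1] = -17.1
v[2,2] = -64.35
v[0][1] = 37.57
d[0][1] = 57.39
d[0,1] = 57.39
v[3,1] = 56.99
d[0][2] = 46.94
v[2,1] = -17.1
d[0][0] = 11.11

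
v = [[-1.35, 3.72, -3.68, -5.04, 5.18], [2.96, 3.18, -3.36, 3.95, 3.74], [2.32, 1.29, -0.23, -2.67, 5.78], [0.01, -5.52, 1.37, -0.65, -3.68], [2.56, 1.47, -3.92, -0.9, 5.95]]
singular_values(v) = [14.53, 7.25, 4.77, 3.0, 0.12]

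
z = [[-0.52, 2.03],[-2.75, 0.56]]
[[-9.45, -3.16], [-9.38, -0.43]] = z@ [[2.60,-0.17], [-3.99,-1.60]]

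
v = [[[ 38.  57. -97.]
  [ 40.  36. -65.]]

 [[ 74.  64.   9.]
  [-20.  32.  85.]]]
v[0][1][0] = 40.0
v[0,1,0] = 40.0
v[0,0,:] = [38.0, 57.0, -97.0]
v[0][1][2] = -65.0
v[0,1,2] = -65.0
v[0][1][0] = 40.0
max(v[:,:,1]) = 64.0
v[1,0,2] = 9.0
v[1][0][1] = 64.0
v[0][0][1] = 57.0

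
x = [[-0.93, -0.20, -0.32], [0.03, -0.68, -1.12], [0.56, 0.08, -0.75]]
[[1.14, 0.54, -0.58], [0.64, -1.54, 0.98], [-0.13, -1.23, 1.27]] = x @ [[-1.02, -1.05, 0.91], [-0.01, 0.69, 0.23], [-0.59, 0.93, -0.99]]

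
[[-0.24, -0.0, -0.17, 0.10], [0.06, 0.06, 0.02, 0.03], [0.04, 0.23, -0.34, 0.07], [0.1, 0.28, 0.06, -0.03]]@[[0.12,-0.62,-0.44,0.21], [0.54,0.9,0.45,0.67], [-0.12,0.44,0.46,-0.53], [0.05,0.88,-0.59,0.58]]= [[-0.00, 0.16, -0.03, 0.1], [0.04, 0.05, -0.01, 0.06], [0.17, 0.09, -0.11, 0.38], [0.15, 0.19, 0.13, 0.16]]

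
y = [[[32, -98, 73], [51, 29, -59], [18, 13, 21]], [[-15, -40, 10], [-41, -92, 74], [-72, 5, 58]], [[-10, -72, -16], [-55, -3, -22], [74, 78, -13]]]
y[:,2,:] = [[18, 13, 21], [-72, 5, 58], [74, 78, -13]]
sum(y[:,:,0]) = -18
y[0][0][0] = 32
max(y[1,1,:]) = 74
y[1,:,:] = [[-15, -40, 10], [-41, -92, 74], [-72, 5, 58]]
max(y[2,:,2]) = -13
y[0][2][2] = 21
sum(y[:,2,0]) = 20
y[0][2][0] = 18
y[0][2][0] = 18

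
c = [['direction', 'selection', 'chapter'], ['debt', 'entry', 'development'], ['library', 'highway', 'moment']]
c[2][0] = 'library'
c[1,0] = 'debt'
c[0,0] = 'direction'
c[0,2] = 'chapter'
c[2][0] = 'library'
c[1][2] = 'development'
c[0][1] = 'selection'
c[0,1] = 'selection'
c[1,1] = 'entry'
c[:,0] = ['direction', 'debt', 'library']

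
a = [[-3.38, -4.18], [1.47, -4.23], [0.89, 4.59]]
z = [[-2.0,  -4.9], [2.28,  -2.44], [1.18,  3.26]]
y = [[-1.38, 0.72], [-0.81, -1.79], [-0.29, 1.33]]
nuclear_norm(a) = 11.07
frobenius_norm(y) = 2.85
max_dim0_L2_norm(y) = 2.34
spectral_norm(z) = 6.53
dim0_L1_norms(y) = [2.48, 3.84]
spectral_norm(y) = 2.34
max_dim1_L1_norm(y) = 2.6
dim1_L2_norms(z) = [5.29, 3.34, 3.47]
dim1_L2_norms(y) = [1.56, 1.96, 1.36]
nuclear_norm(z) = 9.45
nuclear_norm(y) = 3.97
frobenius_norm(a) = 8.41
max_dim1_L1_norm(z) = 6.9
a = z + y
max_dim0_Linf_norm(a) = 4.59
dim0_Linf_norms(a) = [3.38, 4.59]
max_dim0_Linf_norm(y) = 1.79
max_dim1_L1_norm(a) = 7.56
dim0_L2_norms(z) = [3.25, 6.37]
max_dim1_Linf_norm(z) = 4.9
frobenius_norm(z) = 7.15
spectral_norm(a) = 7.72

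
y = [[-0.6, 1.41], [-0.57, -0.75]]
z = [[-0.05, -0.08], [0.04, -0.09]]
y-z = [[-0.55, 1.49], [-0.61, -0.66]]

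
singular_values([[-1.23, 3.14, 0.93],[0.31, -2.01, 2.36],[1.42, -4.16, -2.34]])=[6.13, 3.01, 0.2]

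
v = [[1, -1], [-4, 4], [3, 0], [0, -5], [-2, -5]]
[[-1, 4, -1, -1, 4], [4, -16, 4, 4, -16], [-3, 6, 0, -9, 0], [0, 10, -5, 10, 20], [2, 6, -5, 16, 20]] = v@[[-1, 2, 0, -3, 0], [0, -2, 1, -2, -4]]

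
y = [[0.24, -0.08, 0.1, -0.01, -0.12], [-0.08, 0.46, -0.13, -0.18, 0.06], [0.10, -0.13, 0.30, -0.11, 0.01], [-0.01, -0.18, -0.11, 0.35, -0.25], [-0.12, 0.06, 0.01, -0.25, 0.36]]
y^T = [[0.24,-0.08,0.1,-0.01,-0.12], [-0.08,0.46,-0.13,-0.18,0.06], [0.10,-0.13,0.3,-0.11,0.01], [-0.01,-0.18,-0.11,0.35,-0.25], [-0.12,0.06,0.01,-0.25,0.36]]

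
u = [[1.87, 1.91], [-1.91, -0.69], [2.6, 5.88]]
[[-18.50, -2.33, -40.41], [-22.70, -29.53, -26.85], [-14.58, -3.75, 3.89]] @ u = [[-135.21, -271.34], [-55.86, -180.86], [-9.99, -2.39]]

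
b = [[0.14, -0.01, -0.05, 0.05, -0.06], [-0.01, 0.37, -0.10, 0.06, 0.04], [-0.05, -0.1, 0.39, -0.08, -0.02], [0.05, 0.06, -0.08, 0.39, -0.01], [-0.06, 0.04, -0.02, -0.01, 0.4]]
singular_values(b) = [0.55, 0.43, 0.31, 0.28, 0.11]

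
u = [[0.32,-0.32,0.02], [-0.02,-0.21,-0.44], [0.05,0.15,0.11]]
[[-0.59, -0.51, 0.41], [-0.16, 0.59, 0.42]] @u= [[-0.16,0.36,0.26], [-0.04,-0.01,-0.22]]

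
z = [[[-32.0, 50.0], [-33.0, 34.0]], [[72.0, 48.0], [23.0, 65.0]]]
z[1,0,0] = 72.0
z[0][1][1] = 34.0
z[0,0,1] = 50.0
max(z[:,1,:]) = 65.0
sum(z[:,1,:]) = 89.0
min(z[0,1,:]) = -33.0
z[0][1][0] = -33.0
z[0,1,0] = -33.0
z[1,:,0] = [72.0, 23.0]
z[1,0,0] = 72.0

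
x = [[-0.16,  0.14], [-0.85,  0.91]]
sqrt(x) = [[(-0.14+0.21j), (0.15-0.03j)], [(-0.92+0.19j), 1.02-0.03j]]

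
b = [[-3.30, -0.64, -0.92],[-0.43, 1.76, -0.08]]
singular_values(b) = [3.49, 1.81]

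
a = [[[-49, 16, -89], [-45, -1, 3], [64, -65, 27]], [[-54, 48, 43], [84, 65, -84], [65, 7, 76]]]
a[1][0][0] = -54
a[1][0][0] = -54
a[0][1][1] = -1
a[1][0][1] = 48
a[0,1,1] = -1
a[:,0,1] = [16, 48]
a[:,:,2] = [[-89, 3, 27], [43, -84, 76]]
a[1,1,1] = 65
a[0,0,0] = -49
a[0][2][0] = 64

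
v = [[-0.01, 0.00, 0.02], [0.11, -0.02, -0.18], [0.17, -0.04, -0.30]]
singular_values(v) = [0.41, 0.01, 0.0]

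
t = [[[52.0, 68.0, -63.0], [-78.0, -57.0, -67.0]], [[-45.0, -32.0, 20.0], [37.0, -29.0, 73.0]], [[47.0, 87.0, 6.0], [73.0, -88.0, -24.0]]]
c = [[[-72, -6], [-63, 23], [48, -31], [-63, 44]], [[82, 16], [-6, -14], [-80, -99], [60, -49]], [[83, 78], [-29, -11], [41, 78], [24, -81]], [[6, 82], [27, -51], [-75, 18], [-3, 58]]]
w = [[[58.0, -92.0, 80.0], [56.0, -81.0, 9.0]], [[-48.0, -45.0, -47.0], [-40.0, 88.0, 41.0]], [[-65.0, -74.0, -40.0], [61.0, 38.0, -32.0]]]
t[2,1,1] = -88.0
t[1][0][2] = 20.0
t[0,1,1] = -57.0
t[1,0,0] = -45.0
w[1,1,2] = 41.0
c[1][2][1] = -99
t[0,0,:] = [52.0, 68.0, -63.0]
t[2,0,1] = 87.0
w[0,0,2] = 80.0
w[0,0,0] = 58.0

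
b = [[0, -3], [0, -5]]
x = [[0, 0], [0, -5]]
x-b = [[0, 3], [0, 0]]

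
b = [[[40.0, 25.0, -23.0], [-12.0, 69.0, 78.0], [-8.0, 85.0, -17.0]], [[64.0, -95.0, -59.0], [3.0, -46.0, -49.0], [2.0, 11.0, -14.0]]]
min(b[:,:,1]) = -95.0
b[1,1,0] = 3.0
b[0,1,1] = 69.0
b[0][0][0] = 40.0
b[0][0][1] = 25.0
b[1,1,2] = -49.0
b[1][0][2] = -59.0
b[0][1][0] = -12.0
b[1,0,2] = -59.0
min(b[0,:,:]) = -23.0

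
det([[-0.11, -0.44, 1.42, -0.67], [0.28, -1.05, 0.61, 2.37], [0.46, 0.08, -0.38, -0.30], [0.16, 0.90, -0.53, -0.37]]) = 1.131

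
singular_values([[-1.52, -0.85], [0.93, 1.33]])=[2.32, 0.53]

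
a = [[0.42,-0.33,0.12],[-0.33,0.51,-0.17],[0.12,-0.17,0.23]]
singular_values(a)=[0.87, 0.17, 0.12]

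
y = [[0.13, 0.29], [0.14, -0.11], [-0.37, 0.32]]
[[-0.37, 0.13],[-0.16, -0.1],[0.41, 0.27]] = y @ [[-1.59, -0.24],[-0.57, 0.57]]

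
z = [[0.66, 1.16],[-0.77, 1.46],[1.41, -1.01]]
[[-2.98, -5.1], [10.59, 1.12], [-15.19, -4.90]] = z@ [[-8.96, -4.71], [2.53, -1.72]]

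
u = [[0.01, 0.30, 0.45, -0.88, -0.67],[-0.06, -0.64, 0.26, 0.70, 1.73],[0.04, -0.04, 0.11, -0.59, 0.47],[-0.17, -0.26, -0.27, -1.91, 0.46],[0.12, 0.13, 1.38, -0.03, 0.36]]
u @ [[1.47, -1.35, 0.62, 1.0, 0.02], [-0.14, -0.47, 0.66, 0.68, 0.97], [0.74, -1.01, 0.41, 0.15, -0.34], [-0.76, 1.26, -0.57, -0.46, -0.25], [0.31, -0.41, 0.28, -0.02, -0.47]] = [[0.77, -1.44, 0.70, 0.70, 0.67], [0.2, 0.29, -0.27, -0.81, -1.70], [0.74, -1.08, 0.51, 0.29, -0.15], [1.18, -1.97, 0.83, 0.48, 0.1], [1.31, -1.8, 0.84, 0.42, -0.50]]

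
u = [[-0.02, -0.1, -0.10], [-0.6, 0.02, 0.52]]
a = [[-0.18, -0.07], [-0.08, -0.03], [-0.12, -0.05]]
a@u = [[0.05, 0.02, -0.02], [0.02, 0.01, -0.01], [0.03, 0.01, -0.01]]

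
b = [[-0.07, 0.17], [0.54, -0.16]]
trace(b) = -0.23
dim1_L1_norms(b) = [0.24, 0.7]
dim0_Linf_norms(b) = [0.54, 0.17]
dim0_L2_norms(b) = [0.54, 0.23]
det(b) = -0.08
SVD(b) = [[-0.21, 0.98], [0.98, 0.21]] @ diag([0.5756709558095775, 0.1400105375937381]) @ [[0.94, -0.33],[0.33, 0.94]]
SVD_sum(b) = [[-0.12, 0.04], [0.53, -0.19]] + [[0.05,0.13],[0.01,0.03]]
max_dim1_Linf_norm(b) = 0.54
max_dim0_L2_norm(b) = 0.54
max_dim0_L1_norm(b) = 0.61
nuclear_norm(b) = 0.72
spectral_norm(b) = 0.58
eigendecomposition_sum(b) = [[0.11, 0.05], [0.17, 0.08]] + [[-0.18, 0.12], [0.37, -0.24]]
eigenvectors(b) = [[0.55, -0.44], [0.84, 0.90]]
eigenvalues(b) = [0.19, -0.42]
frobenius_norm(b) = 0.59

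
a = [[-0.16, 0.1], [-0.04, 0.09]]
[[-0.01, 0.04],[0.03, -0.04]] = a@[[0.34, -0.69],[0.49, -0.70]]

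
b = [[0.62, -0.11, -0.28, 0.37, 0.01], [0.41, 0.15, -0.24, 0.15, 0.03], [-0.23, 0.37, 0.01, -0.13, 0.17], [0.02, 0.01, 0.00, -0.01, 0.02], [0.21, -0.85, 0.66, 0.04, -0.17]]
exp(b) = [[1.87,-0.22,-0.37,0.52,-0.01], [0.64,1.07,-0.33,0.28,0.01], [-0.21,0.35,1.05,-0.14,0.16], [0.03,0.00,0.00,1.0,0.02], [-0.02,-0.73,0.7,-0.05,0.89]]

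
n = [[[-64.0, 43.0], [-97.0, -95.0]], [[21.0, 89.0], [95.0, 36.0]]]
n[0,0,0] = -64.0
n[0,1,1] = -95.0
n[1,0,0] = 21.0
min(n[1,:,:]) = 21.0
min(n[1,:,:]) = 21.0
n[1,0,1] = 89.0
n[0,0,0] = -64.0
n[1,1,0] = 95.0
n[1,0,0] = 21.0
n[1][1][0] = 95.0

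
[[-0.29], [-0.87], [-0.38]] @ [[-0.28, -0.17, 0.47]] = [[0.08, 0.05, -0.14], [0.24, 0.15, -0.41], [0.11, 0.06, -0.18]]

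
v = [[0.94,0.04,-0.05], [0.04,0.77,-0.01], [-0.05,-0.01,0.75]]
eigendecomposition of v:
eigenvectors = [[-0.95,-0.21,0.24],[-0.21,0.98,0.0],[0.23,0.05,0.97]]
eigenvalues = [0.96, 0.76, 0.74]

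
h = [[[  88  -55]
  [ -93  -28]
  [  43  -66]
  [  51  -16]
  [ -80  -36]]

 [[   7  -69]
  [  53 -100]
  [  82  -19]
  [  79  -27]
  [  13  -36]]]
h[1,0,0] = 7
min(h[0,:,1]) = -66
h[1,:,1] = [-69, -100, -19, -27, -36]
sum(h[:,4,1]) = -72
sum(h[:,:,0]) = 243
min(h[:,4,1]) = -36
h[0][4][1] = -36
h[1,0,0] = 7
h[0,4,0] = -80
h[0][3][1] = -16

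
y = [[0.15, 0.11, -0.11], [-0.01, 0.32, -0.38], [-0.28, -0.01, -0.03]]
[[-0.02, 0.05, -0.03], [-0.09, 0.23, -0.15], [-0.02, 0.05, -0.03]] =y@[[0.06, -0.16, 0.10], [-0.16, 0.41, -0.26], [0.1, -0.26, 0.17]]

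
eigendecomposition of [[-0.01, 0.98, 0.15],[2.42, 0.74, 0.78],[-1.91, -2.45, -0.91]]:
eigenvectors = [[0.30, 0.56, -0.26], [0.39, -0.46, -0.15], [-0.87, -0.69, 0.95]]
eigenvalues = [0.84, -1.01, -0.01]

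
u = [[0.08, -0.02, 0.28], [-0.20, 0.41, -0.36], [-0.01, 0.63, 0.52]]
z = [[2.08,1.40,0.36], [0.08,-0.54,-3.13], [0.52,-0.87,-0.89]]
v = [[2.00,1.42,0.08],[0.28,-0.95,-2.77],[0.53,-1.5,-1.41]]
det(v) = -7.15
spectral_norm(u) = 0.84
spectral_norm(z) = 3.44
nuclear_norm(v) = 6.80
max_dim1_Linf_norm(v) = 2.77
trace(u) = 1.01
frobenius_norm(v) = 4.38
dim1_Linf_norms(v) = [2.0, 2.77, 1.5]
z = v + u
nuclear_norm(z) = 6.67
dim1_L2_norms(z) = [2.53, 3.18, 1.35]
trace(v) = -0.36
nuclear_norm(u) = 1.46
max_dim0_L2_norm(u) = 0.75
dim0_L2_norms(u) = [0.22, 0.75, 0.69]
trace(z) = 0.65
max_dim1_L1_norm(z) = 3.84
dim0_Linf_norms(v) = [2.0, 1.5, 2.77]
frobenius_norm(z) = 4.28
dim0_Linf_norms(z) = [2.08, 1.4, 3.13]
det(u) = -0.00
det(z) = -6.77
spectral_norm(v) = 3.57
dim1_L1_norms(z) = [3.84, 3.75, 2.28]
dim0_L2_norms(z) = [2.15, 1.73, 3.27]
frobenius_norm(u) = 1.04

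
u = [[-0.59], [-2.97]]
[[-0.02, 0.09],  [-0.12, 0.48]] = u @ [[0.04, -0.16]]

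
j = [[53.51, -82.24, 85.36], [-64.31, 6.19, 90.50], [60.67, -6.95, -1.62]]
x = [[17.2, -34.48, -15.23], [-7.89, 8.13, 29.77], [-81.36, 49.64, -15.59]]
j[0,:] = [53.51, -82.24, 85.36]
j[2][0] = 60.67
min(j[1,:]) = -64.31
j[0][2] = 85.36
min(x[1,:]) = -7.89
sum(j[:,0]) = 49.87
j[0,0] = 53.51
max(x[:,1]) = 49.64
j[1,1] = 6.19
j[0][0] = 53.51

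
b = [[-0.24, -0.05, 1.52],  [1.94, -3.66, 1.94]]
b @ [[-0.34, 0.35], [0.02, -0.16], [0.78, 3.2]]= [[1.27, 4.79], [0.78, 7.47]]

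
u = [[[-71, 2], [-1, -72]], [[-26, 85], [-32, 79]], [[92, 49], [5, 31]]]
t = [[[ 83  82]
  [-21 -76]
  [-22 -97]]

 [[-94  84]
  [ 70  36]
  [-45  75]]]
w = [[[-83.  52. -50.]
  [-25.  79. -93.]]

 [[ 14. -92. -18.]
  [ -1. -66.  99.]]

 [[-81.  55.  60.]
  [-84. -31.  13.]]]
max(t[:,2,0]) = -22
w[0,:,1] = [52.0, 79.0]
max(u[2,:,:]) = 92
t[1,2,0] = -45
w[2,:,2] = [60.0, 13.0]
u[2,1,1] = 31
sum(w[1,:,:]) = -64.0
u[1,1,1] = 79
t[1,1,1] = 36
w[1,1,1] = -66.0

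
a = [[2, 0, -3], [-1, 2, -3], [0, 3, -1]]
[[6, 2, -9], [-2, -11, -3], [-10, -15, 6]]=a @ [[0, 1, 0], [-4, -5, 3], [-2, 0, 3]]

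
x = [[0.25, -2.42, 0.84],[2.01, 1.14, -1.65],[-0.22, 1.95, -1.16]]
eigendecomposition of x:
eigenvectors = [[(-0.14+0.56j),(-0.14-0.56j),(0.39+0j)], [0.68+0.00j,0.68-0.00j,(0.39+0j)], [0.18-0.41j,(0.18+0.41j),(0.83+0j)]]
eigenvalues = [(0.29+2.66j), (0.29-2.66j), (-0.36+0j)]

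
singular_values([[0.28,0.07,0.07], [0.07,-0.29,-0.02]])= [0.3, 0.29]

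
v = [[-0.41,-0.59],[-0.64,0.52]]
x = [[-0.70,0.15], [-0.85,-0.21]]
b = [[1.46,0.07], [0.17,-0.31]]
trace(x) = -0.91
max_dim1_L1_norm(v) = 1.16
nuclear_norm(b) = 1.79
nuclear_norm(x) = 1.35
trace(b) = 1.15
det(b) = -0.46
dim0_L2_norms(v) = [0.76, 0.79]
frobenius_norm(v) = 1.09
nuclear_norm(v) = 1.54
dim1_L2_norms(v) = [0.72, 0.82]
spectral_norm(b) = 1.47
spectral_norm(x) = 1.10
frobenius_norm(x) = 1.13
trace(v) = 0.11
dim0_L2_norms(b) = [1.47, 0.32]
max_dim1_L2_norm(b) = 1.46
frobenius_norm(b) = 1.50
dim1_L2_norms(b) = [1.46, 0.35]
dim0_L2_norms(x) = [1.1, 0.26]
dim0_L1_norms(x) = [1.55, 0.36]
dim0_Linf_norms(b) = [1.46, 0.31]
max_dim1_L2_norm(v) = 0.82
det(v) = -0.59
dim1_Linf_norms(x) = [0.7, 0.85]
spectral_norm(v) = 0.83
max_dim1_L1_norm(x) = 1.06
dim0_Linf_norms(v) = [0.64, 0.59]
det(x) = 0.27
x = v @ b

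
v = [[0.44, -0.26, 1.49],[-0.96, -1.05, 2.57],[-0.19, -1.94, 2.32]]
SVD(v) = [[0.31, -0.72, -0.62], [0.66, 0.63, -0.41], [0.68, -0.28, 0.67]] @ diag([4.3403833973567885, 0.8800044111003624, 0.82405351791825]) @ [[-0.14, -0.48, 0.86],[-0.99, 0.08, -0.12],[-0.01, -0.87, -0.49]]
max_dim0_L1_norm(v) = 6.38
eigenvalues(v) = [(1.23+0j), (0.24+1.58j), (0.24-1.58j)]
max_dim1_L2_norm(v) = 3.03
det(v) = 3.15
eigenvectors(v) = [[-0.85+0.00j, 0.25-0.34j, 0.25+0.34j], [-0.19+0.00j, 0.72+0.00j, 0.72-0.00j], [-0.49+0.00j, (0.45+0.31j), 0.45-0.31j]]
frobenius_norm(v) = 4.50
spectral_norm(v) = 4.34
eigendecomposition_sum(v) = [[0.89-0.00j,  (-0.92-0j),  0.97+0.00j],  [0.20-0.00j,  -0.20-0.00j,  0.21+0.00j],  [0.51-0.00j,  -0.53-0.00j,  (0.55+0j)]] + [[(-0.22+0.26j), 0.33+0.55j, (0.26-0.67j)], [(-0.58-0.04j), (-0.42+1.01j), (1.18-0.32j)], [-0.35-0.28j, (-0.71+0.45j), (0.88+0.31j)]] + [[-0.22-0.26j, (0.33-0.55j), 0.26+0.67j], [-0.58+0.04j, -0.42-1.01j, 1.18+0.32j], [(-0.35+0.28j), -0.71-0.45j, (0.88-0.31j)]]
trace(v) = 1.71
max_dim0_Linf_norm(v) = 2.57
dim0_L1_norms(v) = [1.59, 3.25, 6.38]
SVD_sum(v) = [[-0.19, -0.65, 1.16], [-0.41, -1.39, 2.47], [-0.43, -1.44, 2.56]] + [[0.63, -0.05, 0.08], [-0.55, 0.04, -0.07], [0.24, -0.02, 0.03]] + [[0.0, 0.44, 0.25], [0.00, 0.29, 0.16], [-0.00, -0.48, -0.27]]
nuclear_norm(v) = 6.04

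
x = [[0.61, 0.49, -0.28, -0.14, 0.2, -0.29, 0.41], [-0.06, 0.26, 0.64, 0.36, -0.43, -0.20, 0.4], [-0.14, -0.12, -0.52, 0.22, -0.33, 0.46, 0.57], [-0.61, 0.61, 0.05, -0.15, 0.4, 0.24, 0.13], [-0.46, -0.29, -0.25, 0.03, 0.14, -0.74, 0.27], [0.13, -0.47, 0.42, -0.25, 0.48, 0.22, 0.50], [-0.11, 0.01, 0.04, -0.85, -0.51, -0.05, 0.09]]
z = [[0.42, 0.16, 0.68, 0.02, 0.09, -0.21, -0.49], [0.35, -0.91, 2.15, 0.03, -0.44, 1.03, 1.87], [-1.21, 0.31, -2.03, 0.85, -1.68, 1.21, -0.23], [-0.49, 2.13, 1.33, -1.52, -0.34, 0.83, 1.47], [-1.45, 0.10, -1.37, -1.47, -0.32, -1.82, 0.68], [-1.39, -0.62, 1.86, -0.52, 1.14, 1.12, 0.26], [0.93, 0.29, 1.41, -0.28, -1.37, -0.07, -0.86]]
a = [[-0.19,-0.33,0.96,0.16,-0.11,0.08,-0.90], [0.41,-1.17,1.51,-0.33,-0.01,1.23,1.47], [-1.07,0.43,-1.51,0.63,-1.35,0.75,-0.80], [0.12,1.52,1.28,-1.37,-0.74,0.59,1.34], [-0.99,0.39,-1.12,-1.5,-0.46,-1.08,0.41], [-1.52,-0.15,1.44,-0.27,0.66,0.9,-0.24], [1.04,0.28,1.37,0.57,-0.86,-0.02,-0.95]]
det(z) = -66.01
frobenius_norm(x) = 2.65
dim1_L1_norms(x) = [2.42, 2.35, 2.36, 2.19, 2.18, 2.47, 1.66]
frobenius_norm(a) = 6.48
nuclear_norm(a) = 14.99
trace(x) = 0.65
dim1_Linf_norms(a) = [0.96, 1.51, 1.51, 1.52, 1.5, 1.52, 1.37]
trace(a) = -4.75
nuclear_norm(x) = 7.01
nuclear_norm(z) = 17.72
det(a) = 12.58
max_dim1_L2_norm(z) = 3.44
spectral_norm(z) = 4.81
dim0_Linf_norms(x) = [0.61, 0.61, 0.64, 0.85, 0.51, 0.74, 0.57]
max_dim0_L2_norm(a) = 3.51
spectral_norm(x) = 1.01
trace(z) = -4.10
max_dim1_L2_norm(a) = 2.92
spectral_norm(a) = 3.97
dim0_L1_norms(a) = [5.34, 4.27, 9.19, 4.83, 4.19, 4.65, 6.11]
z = x + a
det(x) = 1.01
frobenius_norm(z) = 7.63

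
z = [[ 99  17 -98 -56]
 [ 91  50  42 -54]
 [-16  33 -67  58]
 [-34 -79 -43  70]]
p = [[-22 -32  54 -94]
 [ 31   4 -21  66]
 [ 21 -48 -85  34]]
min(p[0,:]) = -94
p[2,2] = -85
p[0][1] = -32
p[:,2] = [54, -21, -85]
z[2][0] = -16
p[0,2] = 54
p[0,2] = 54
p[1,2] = -21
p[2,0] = 21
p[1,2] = -21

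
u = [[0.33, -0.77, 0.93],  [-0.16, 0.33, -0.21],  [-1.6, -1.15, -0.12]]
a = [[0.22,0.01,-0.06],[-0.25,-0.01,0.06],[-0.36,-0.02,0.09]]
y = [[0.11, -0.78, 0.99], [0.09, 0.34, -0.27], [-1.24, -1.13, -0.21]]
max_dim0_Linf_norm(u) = 1.6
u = y + a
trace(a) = 0.30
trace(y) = 0.24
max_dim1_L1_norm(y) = 2.58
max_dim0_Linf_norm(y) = 1.24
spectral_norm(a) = 0.51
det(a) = -0.00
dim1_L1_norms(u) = [2.03, 0.7, 2.87]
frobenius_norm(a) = 0.51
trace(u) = 0.54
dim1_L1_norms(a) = [0.29, 0.32, 0.47]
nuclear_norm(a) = 0.51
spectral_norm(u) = 1.98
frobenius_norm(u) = 2.38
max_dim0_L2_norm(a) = 0.49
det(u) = 0.33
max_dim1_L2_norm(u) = 1.97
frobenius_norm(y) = 2.16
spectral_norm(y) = 1.78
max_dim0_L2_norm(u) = 1.64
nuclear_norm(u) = 3.41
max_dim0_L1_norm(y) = 2.25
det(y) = -0.00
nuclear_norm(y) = 3.00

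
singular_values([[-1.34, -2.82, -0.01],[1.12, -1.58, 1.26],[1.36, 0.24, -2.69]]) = [3.69, 2.64, 1.92]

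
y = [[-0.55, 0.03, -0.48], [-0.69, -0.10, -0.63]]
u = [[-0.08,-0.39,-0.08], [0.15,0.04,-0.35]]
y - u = [[-0.47, 0.42, -0.4], [-0.84, -0.14, -0.28]]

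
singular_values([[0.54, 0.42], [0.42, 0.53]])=[0.96, 0.11]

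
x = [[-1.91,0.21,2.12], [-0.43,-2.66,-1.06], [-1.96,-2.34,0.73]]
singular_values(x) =[4.03, 3.19, 0.0]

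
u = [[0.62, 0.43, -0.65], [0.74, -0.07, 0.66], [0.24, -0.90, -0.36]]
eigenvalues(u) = [(1+0j), (-0.4+0.91j), (-0.4-0.91j)]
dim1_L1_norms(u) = [1.7, 1.47, 1.5]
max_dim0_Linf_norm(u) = 0.9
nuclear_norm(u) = 2.99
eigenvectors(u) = [[0.86+0.00j, 0.10+0.35j, (0.1-0.35j)], [(0.49+0j), 0.06-0.61j, (0.06+0.61j)], [(-0.17+0j), (0.7+0j), (0.7-0j)]]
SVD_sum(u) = [[-0.04, 0.44, -0.06], [0.02, -0.22, 0.03], [0.09, -0.86, 0.11]] + [[0.77, 0.03, -0.36], [0.35, 0.01, -0.16], [0.3, 0.01, -0.14]] + [[-0.11, -0.04, -0.24], [0.36, 0.14, 0.8], [-0.15, -0.06, -0.33]]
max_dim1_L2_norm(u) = 1.0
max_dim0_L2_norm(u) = 1.0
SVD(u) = [[-0.44, -0.86, 0.26], [0.23, -0.39, -0.89], [0.87, -0.34, 0.37]] @ diag([1.0000702004245563, 0.994993864518661, 0.9934519635055379]) @ [[0.10, -0.99, 0.13], [-0.91, -0.04, 0.42], [-0.41, -0.16, -0.90]]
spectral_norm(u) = 1.00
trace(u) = 0.19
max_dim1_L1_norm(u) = 1.7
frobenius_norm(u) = 1.73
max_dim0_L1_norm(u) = 1.67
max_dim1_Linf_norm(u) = 0.9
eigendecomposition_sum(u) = [[0.73-0.00j, 0.42+0.00j, (-0.15+0j)], [0.42-0.00j, 0.24+0.00j, (-0.08+0j)], [(-0.15+0j), (-0.08+0j), (0.03+0j)]] + [[(-0.05+0.12j),(0.01-0.23j),(-0.25-0.03j)], [(0.16-0.16j),-0.15+0.35j,(0.37+0.21j)], [(0.19+0.17j),-0.41-0.13j,-0.19+0.44j]] + [[-0.05-0.12j, (0.01+0.23j), -0.25+0.03j], [0.16+0.16j, (-0.15-0.35j), 0.37-0.21j], [0.19-0.17j, (-0.41+0.13j), -0.19-0.44j]]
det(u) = 0.99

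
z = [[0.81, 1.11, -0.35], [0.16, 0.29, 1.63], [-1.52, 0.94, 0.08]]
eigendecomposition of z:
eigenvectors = [[0.38+0.00j, -0.23+0.52j, (-0.23-0.52j)], [-0.62+0.00j, -0.62+0.00j, (-0.62-0j)], [0.69+0.00j, (-0.4-0.36j), -0.40+0.36j]]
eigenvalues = [(-1.62+0j), (1.4+0.8j), (1.4-0.8j)]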